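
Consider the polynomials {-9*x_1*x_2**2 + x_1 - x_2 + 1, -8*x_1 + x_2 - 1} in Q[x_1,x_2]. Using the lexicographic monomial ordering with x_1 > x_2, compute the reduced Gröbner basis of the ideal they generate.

f_1 = -9*x_1*x_2**2 + x_1 - x_2 + 1, LT = x_1*x_2**2.
f_2 = -8*x_1 + x_2 - 1, LT = x_1.

S(f_1,f_2): lcm = x_1*x_2**2. S = -1/9*x_1 + 1/8*x_2**3 - 1/8*x_2**2 + 1/9*x_2 - 1/9.
  leading term x_1: subtract (1/72)·f_2 from -1/9*x_1 + 1/8*x_2**3 - 1/8*x_2**2 + 1/9*x_2 - 1/9 → 1/8*x_2**3 - 1/8*x_2**2 + 7/72*x_2 - 7/72
  leading term x_2**3: no divisor's leading term divides it; move 1/8*x_2**3 to the remainder.
  leading term x_2**2: no divisor's leading term divides it; move -1/8*x_2**2 to the remainder.
  leading term x_2: no divisor's leading term divides it; move 7/72*x_2 to the remainder.
  leading term 1: no divisor's leading term divides it; move -7/72 to the remainder.
  remainder 1/8*x_2**3 - 1/8*x_2**2 + 7/72*x_2 - 7/72 ≠ 0; add g_3 = 1/8*x_2**3 - 1/8*x_2**2 + 7/72*x_2 - 7/72 to the basis.

The other S-polynomials (S(f_1,g_3), S(f_2,g_3)) all reduce to 0 modulo the current basis, so we have a Gröbner basis.
Inter-reduce: drop elements whose leading term is divisible by another's, tail-reduce, and make monic.

G = {x_1 - 1/8*x_2 + 1/8, x_2**3 - x_2**2 + 7/9*x_2 - 7/9}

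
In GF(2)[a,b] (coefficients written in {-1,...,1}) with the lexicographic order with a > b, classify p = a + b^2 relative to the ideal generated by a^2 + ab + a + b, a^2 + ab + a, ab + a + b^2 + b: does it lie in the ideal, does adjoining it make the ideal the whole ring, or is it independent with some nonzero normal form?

First compute the reduced Gröbner basis of I by Buchberger's algorithm.
f_1 = a^2 + ab + a + b, LT = a^2.
f_2 = a^2 + ab + a, LT = a^2.
f_3 = ab + a + b^2 + b, LT = ab.

S(f_1,f_2): lcm = a^2. S = b.
  reduce S modulo (f_1, f_2, f_3):
  remainder b ≠ 0; add h_4 = b to the basis.

S(f_3,h_4): lcm = ab. S = a + b^2 + b.
  reduce S modulo (f_1, f_2, f_3, h_4):
  remainder a ≠ 0; add h_5 = a to the basis.

The other S-polynomials (S(f_1,f_3), S(f_2,f_3), S(f_1,h_4), S(f_2,h_4), S(f_1,h_5), S(f_2,h_5), S(f_3,h_5), S(h_4,h_5)) all reduce to 0 modulo the current basis, so we have a Gröbner basis.
Inter-reduce: drop elements whose leading term is divisible by another's, tail-reduce, and make monic.
Reduced Gröbner basis: {a, b}.
Label its elements g_1 = a, g_2 = b.

Reduce p = a + b^2 modulo G:
  leading term a: subtract (1)·g_1 from a + b^2 → b^2
  leading term b^2: subtract (b)·g_2 from b^2 → 0
  normal form = 0.
Since the normal form is 0, p ∈ I.

a + b^2 lies in I (it reduces to 0).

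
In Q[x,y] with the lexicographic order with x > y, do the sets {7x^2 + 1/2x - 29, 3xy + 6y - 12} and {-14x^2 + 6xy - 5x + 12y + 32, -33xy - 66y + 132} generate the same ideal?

No, the ideals differ.

Two ideals are equal iff their reduced Gröbner bases coincide (the reduced basis is unique for a fixed ordering).
Buchberger on the first generating set:
f_1 = 7x^2 + 1/2x - 29, LT = x^2.
f_2 = 3xy + 6y - 12, LT = xy.

S(f_1,f_2): lcm = x^2y. S = -27/14xy + 4x - 29/7y.
  leading term xy: subtract (-9/14)·f_2 from -27/14xy + 4x - 29/7y → 4x - 2/7y - 54/7
  leading term x: no divisor's leading term divides it; move 4x to the remainder.
  leading term y: no divisor's leading term divides it; move -2/7y to the remainder.
  leading term 1: no divisor's leading term divides it; move -54/7 to the remainder.
  remainder 4x - 2/7y - 54/7 ≠ 0; add g_3 = 4x - 2/7y - 54/7 to the basis.

S(f_2,g_3): lcm = xy. S = 1/14y^2 + 55/14y - 4.
  leading term y^2: no divisor's leading term divides it; move 1/14y^2 to the remainder.
  leading term y: no divisor's leading term divides it; move 55/14y to the remainder.
  leading term 1: no divisor's leading term divides it; move -4 to the remainder.
  remainder 1/14y^2 + 55/14y - 4 ≠ 0; add g_4 = 1/14y^2 + 55/14y - 4 to the basis.

The other S-polynomials (S(f_1,g_3), S(f_1,g_4), S(f_2,g_4), S(g_3,g_4)) all reduce to 0 modulo the current basis, so we have a Gröbner basis.
Inter-reduce: drop elements whose leading term is divisible by another's, tail-reduce, and make monic.
Reduced Gröbner basis: {x - 1/14y - 27/14, y^2 + 55y - 56}.

Buchberger on the second generating set:
h_1 = -14x^2 + 6xy - 5x + 12y + 32, LT = x^2.
h_2 = -33xy - 66y + 132, LT = xy.

S(h_1,h_2): lcm = x^2y. S = -3/7xy^2 - 23/14xy + 4x - 6/7y^2 - 16/7y.
  leading term xy^2: subtract (1/77y)·h_2 from -3/7xy^2 - 23/14xy + 4x - 6/7y^2 - 16/7y → -23/14xy + 4x - 4y
  leading term xy: subtract (23/462)·h_2 from -23/14xy + 4x - 4y → 4x - 5/7y - 46/7
  leading term x: no divisor's leading term divides it; move 4x to the remainder.
  leading term y: no divisor's leading term divides it; move -5/7y to the remainder.
  leading term 1: no divisor's leading term divides it; move -46/7 to the remainder.
  remainder 4x - 5/7y - 46/7 ≠ 0; add k_3 = 4x - 5/7y - 46/7 to the basis.

S(h_2,k_3): lcm = xy. S = 5/28y^2 + 51/14y - 4.
  leading term y^2: no divisor's leading term divides it; move 5/28y^2 to the remainder.
  leading term y: no divisor's leading term divides it; move 51/14y to the remainder.
  leading term 1: no divisor's leading term divides it; move -4 to the remainder.
  remainder 5/28y^2 + 51/14y - 4 ≠ 0; add k_4 = 5/28y^2 + 51/14y - 4 to the basis.

The other S-polynomials (S(h_1,k_3), S(h_1,k_4), S(h_2,k_4), S(k_3,k_4)) all reduce to 0 modulo the current basis, so we have a Gröbner basis.
Inter-reduce: drop elements whose leading term is divisible by another's, tail-reduce, and make monic.
Reduced Gröbner basis: {x - 5/28y - 23/14, y^2 + 102/5y - 112/5}.

These differ, so the ideals are not equal.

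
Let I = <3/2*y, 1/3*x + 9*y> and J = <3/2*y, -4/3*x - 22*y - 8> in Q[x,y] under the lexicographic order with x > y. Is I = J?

No, the ideals differ.

Two ideals are equal iff their reduced Gröbner bases coincide (the reduced basis is unique for a fixed ordering).
Buchberger on the first generating set:
f_1 = 3/2*y, LT = y.
f_2 = 1/3*x + 9*y, LT = x.

The S-polynomials (S(f_1,f_2)) all reduce to 0 modulo the current basis, so we have a Gröbner basis.
Inter-reduce: drop elements whose leading term is divisible by another's, tail-reduce, and make monic.
Reduced Gröbner basis: {x, y}.

Buchberger on the second generating set:
h_1 = 3/2*y, LT = y.
h_2 = -4/3*x - 22*y - 8, LT = x.

The S-polynomials (S(h_1,h_2)) all reduce to 0 modulo the current basis, so we have a Gröbner basis.
Inter-reduce: drop elements whose leading term is divisible by another's, tail-reduce, and make monic.
Reduced Gröbner basis: {x + 6, y}.

Since the reduced bases disagree, the two ideals are not the same.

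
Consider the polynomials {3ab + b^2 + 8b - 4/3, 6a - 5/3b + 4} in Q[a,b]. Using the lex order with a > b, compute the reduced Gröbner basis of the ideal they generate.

G = {a - 5/18b + 2/3, b^2 + 36/11b - 8/11}

f_1 = 3ab + b^2 + 8b - 4/3, LT = ab.
f_2 = 6a - 5/3b + 4, LT = a.

S(f_1,f_2): lcm = ab. S = 11/18b^2 + 2b - 4/9.
  leading term b^2: no divisor's leading term divides it; move 11/18b^2 to the remainder.
  leading term b: no divisor's leading term divides it; move 2b to the remainder.
  leading term 1: no divisor's leading term divides it; move -4/9 to the remainder.
  remainder 11/18b^2 + 2b - 4/9 ≠ 0; add g_3 = 11/18b^2 + 2b - 4/9 to the basis.

S(f_1,g_3): lcm = ab^2. S = -36/11ab + 8/11a + 1/3b^3 + 8/3b^2 - 4/9b.
  leading term ab: subtract (-12/11)·f_1 from -36/11ab + 8/11a + 1/3b^3 + 8/3b^2 - 4/9b → 8/11a + 1/3b^3 + 124/33b^2 + 820/99b - 16/11
  leading term a: subtract (4/33)·f_2 from 8/11a + 1/3b^3 + 124/33b^2 + 820/99b - 16/11 → 1/3b^3 + 124/33b^2 + 280/33b - 64/33
  leading term b^3: subtract (6/11b)·g_3 from 1/3b^3 + 124/33b^2 + 280/33b - 64/33 → 8/3b^2 + 96/11b - 64/33
  leading term b^2: subtract (48/11)·g_3 from 8/3b^2 + 96/11b - 64/33 → 0
  remainder 0.

S(f_2,g_3): leading monomials are coprime, so the S-polynomial reduces to 0 (Buchberger's first criterion).
Every S-polynomial of the final basis reduces to 0, so we have a Gröbner basis.
Inter-reduce: drop elements whose leading term is divisible by another's, tail-reduce, and make monic.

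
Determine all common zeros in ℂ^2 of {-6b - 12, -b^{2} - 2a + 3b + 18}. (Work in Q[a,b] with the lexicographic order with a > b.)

Compute a lex Gröbner basis by Buchberger's algorithm.
f_1 = -6b - 12, LT = b.
f_2 = -2a - b^{2} + 3b + 18, LT = a.

The S-polynomials (S(f_1,f_2)) all reduce to 0 modulo the current basis, so we have a Gröbner basis.
Inter-reduce: drop elements whose leading term is divisible by another's, tail-reduce, and make monic.
Reduced Gröbner basis: {a - 4, b + 2}.

A lex Gröbner basis eliminates variables successively. Here b + 2 depends only on b, with roots {-2}; lifting each root through the earlier basis elements recovers the full solutions.
  b = -2: the earlier basis element becomes a - 4 = 0, giving a = 4 — point (4, -2).
Substituting each solution back into the original system confirms all equations vanish.

{(4, -2)}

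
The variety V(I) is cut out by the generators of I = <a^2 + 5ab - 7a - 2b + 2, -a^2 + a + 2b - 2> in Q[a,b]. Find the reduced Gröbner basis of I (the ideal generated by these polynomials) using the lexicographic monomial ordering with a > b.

f_1 = a^2 + 5ab - 7a - 2b + 2, LT = a^2.
f_2 = -a^2 + a + 2b - 2, LT = a^2.

S(f_1,f_2): lcm = a^2. S = 5ab - 6a.
  reduce S modulo (f_1, f_2):
  remainder 5ab - 6a ≠ 0; add g_3 = 5ab - 6a to the basis.

S(f_1,g_3): lcm = a^2b. S = 6/5a^2 + 5ab^2 - 7ab - 2b^2 + 2b.
  reduce S modulo (f_1, f_2, g_3):
  remainder -2b^2 + 22/5b - 12/5 ≠ 0; add g_4 = -2b^2 + 22/5b - 12/5 to the basis.

The other S-polynomials (S(f_2,g_3), S(f_1,g_4), S(f_2,g_4), S(g_3,g_4)) all reduce to 0 modulo the current basis, so we have a Gröbner basis.
Inter-reduce: drop elements whose leading term is divisible by another's, tail-reduce, and make monic.

G = {a^2 - a - 2b + 2, ab - 6/5a, b^2 - 11/5b + 6/5}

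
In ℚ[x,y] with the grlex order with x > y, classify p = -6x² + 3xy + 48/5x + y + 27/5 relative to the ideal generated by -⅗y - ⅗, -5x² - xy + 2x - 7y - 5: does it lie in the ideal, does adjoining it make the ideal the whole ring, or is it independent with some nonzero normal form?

First compute the reduced Gröbner basis of I by Buchberger's algorithm.
f_1 = -⅗y - ⅗, LT = y.
f_2 = -5x² - xy + 2x - 7y - 5, LT = x².

The S-polynomials (S(f_1,f_2)) all reduce to 0 modulo the current basis, so we have a Gröbner basis.
Inter-reduce: drop elements whose leading term is divisible by another's, tail-reduce, and make monic.
Reduced Gröbner basis: {x² - ⅗x - ⅖, y + 1}.
Label its elements g_1 = x² - ⅗x - ⅖, g_2 = y + 1.

Reduce p = -6x² + 3xy + 48/5x + y + 27/5 modulo G:
  leading term x²: subtract (-6)·g_1 from -6x² + 3xy + 48/5x + y + 27/5 → 3xy + 6x + y + 3
  leading term xy: subtract (3x)·g_2 from 3xy + 6x + y + 3 → 3x + y + 3
  leading term x: no divisor's leading term divides it; move 3x to the remainder.
  leading term y: subtract (1)·g_2 from y + 3 → 2
  leading term 1: no divisor's leading term divides it; move 2 to the remainder.
  normal form = 3x + 2.
The normal form is nonzero, so p ∉ I. Since p minus its normal form lies in I, I + (p) = I + (r) where r = 3x + 2; decide whether this ideal is the whole ring.
Run Buchberger on G together with r (pairs among the g_i already reduce to 0 since G is a Gröbner basis):
g_1 = x² - ⅗x - ⅖, LT = x².
g_2 = y + 1, LT = y.
r = 3x + 2, LT = x.

S(g_1,r): lcm = x². S = -19/15x - ⅖.
  leading term x: subtract (-19/45)·r from -19/15x - ⅖ → 4/9
  leading term 1: no divisor's leading term divides it; move 4/9 to the remainder.
  remainder 4/9 ≠ 0; add m_4 = 4/9 to the basis.

The other S-polynomials (S(g_1,g_2), S(g_2,r), S(g_1,m_4), S(g_2,m_4), S(r,m_4)) all reduce to 0 modulo the current basis, so we have a Gröbner basis.
Inter-reduce: drop elements whose leading term is divisible by another's, tail-reduce, and make monic.
Reduced Gröbner basis: {1}.
The reduced Gröbner basis of I + (p) is {1}: the ideal is the whole ring, so the enlarged system has no common solution — adjoining p is inconsistent.

The remainder on division by a Gröbner basis is unique — it is the normal form.

Adjoining -6x² + 3xy + 48/5x + y + 27/5 makes the ideal the whole ring: the system is inconsistent.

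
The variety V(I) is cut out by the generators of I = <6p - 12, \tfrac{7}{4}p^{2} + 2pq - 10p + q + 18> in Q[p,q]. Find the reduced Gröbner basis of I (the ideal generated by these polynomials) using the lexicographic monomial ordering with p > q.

f_1 = 6p - 12, LT = p.
f_2 = \tfrac{7}{4}p^{2} + 2pq - 10p + q + 18, LT = p^{2}.

S(f_1,f_2): lcm = p^{2}. S = -\tfrac{8}{7}pq + \tfrac{26}{7}p - \tfrac{4}{7}q - \tfrac{72}{7}.
  reduce S modulo (f_1, f_2):
  remainder -\tfrac{20}{7}q - \tfrac{20}{7} ≠ 0; add g_3 = -\tfrac{20}{7}q - \tfrac{20}{7} to the basis.

The other S-polynomials (S(f_1,g_3), S(f_2,g_3)) all reduce to 0 modulo the current basis, so we have a Gröbner basis.
Inter-reduce: drop elements whose leading term is divisible by another's, tail-reduce, and make monic.

G = {p - 2, q + 1}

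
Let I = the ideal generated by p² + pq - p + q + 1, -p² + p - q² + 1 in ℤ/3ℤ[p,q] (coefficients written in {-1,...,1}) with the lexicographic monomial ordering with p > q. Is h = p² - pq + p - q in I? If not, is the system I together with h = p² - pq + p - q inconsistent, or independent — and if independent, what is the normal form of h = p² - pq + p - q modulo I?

First compute the reduced Gröbner basis of I by Buchberger's algorithm.
f_1 = p² + pq - p + q + 1, LT = p².
f_2 = -p² + p - q² + 1, LT = p².

S(f_1,f_2): lcm = p². S = pq - q² + q - 1.
  leading term pq: no divisor's leading term divides it; move pq to the remainder.
  leading term q²: no divisor's leading term divides it; move -q² to the remainder.
  leading term q: no divisor's leading term divides it; move q to the remainder.
  leading term 1: no divisor's leading term divides it; move -1 to the remainder.
  remainder pq - q² + q - 1 ≠ 0; add k_3 = pq - q² + q - 1 to the basis.

S(f_1,k_3): lcm = p²q. S = -pq² + pq + p + q² + q.
  leading term pq²: subtract (-q)·k_3 from -pq² + pq + p + q² + q → pq + p - q³ - q²
  leading term pq: subtract (1)·k_3 from pq + p - q³ - q² → p - q³ - q + 1
  leading term p: no divisor's leading term divides it; move p to the remainder.
  leading term q³: no divisor's leading term divides it; move -q³ to the remainder.
  leading term q: no divisor's leading term divides it; move -q to the remainder.
  leading term 1: no divisor's leading term divides it; move 1 to the remainder.
  remainder p - q³ - q + 1 ≠ 0; add k_4 = p - q³ - q + 1 to the basis.

S(f_1,k_4): lcm = p². S = pq³ - pq + p + q + 1.
  leading term pq³: subtract (q²)·k_3 from pq³ - pq + p + q + 1 → -pq + p + q⁴ - q³ + q² + q + 1
  leading term pq: subtract (-1)·k_3 from -pq + p + q⁴ - q³ + q² + q + 1 → p + q⁴ - q³ - q
  leading term p: subtract (1)·k_4 from p + q⁴ - q³ - q → q⁴ - 1
  leading term q⁴: no divisor's leading term divides it; move q⁴ to the remainder.
  leading term 1: no divisor's leading term divides it; move -1 to the remainder.
  remainder q⁴ - 1 ≠ 0; add k_5 = q⁴ - 1 to the basis.

The other S-polynomials (S(f_2,k_3), S(f_2,k_4), S(k_3,k_4), S(f_1,k_5), S(f_2,k_5), S(k_3,k_5), S(k_4,k_5)) all reduce to 0 modulo the current basis, so we have a Gröbner basis.
Inter-reduce: drop elements whose leading term is divisible by another's, tail-reduce, and make monic.
Reduced Gröbner basis: {p - q³ - q + 1, q⁴ - 1}.
Label its elements g_1 = p - q³ - q + 1, g_2 = q⁴ - 1.

Reduce h = p² - pq + p - q modulo G:
  leading term p²: subtract (p)·g_1 from p² - pq + p - q → pq³ - q
  leading term pq³: subtract (q³)·g_1 from pq³ - q → q⁶ + q⁴ - q³ - q
  leading term q⁶: subtract (q²)·g_2 from q⁶ + q⁴ - q³ - q → q⁴ - q³ + q² - q
  leading term q⁴: subtract (1)·g_2 from q⁴ - q³ + q² - q → -q³ + q² - q + 1
  leading term q³: no divisor's leading term divides it; move -q³ to the remainder.
  leading term q²: no divisor's leading term divides it; move q² to the remainder.
  leading term q: no divisor's leading term divides it; move -q to the remainder.
  leading term 1: no divisor's leading term divides it; move 1 to the remainder.
  normal form = -q³ + q² - q + 1.
The normal form is nonzero, so h ∉ I. Since h minus its normal form lies in I, I + (h) = I + (r) where r = -q³ + q² - q + 1; decide whether this ideal is the whole ring.
Run Buchberger on G together with r (pairs among the g_i already reduce to 0 since G is a Gröbner basis):
g_1 = p - q³ - q + 1, LT = p.
g_2 = q⁴ - 1, LT = q⁴.
r = -q³ + q² - q + 1, LT = q³.

The S-polynomials (S(g_1,g_2), S(g_1,r), S(g_2,r)) all reduce to 0 modulo the current basis, so we have a Gröbner basis.
Inter-reduce: drop elements whose leading term is divisible by another's, tail-reduce, and make monic.
Reduced Gröbner basis: {p - q², q³ - q² + q - 1}.
The reduced Gröbner basis of I + (h) is {p - q², q³ - q² + q - 1} ≠ {1}, a proper ideal, so the enlarged system stays consistent: h is independent of I, with normal form -q³ + q² - q + 1.

The remainder on division by a Gröbner basis is unique — it is the normal form.

p² - pq + p - q is independent of I; its normal form modulo I is -q³ + q² - q + 1.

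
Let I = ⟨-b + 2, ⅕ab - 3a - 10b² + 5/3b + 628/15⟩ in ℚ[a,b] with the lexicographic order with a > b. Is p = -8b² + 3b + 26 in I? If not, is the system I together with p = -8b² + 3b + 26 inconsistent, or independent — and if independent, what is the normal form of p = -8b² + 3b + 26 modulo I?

-8b² + 3b + 26 lies in I (it reduces to 0).

First compute the reduced Gröbner basis of I by Buchberger's algorithm.
f_1 = -b + 2, LT = b.
f_2 = ⅕ab - 3a - 10b² + 5/3b + 628/15, LT = ab.

S(f_1,f_2): lcm = ab. S = 13a + 50b² - 25/3b - 628/3.
  reduce S modulo (f_1, f_2):
  remainder 13a - 26 ≠ 0; add h_3 = 13a - 26 to the basis.

The other S-polynomials (S(f_1,h_3), S(f_2,h_3)) all reduce to 0 modulo the current basis, so we have a Gröbner basis.
Inter-reduce: drop elements whose leading term is divisible by another's, tail-reduce, and make monic.
Reduced Gröbner basis: {a - 2, b - 2}.
Label its elements g_1 = a - 2, g_2 = b - 2.

Reduce p = -8b² + 3b + 26 modulo G:
  leading term b²: subtract (-8b)·g_2 from -8b² + 3b + 26 → -13b + 26
  leading term b: subtract (-13)·g_2 from -13b + 26 → 0
  normal form = 0.
Since the normal form is 0, p ∈ I.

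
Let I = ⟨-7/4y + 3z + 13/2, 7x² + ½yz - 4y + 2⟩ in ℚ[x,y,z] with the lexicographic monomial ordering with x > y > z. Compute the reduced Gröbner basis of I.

f_1 = -7/4y + 3z + 13/2, LT = y.
f_2 = 7x² + ½yz - 4y + 2, LT = x².

The S-polynomials (S(f_1,f_2)) all reduce to 0 modulo the current basis, so we have a Gröbner basis.

G = {x² + 6/49z² - 5/7z - 90/49, y - 12/7z - 26/7}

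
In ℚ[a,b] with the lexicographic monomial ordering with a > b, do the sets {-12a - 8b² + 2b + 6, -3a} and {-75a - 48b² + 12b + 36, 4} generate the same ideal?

Two ideals are equal iff their reduced Gröbner bases coincide (the reduced basis is unique for a fixed ordering).
Buchberger on the first generating set:
f_1 = -12a - 8b² + 2b + 6, LT = a.
f_2 = -3a, LT = a.

S(f_1,f_2): lcm = a. S = ⅔b² - ⅙b - ½.
  leading term b²: no divisor's leading term divides it; move ⅔b² to the remainder.
  leading term b: no divisor's leading term divides it; move -⅙b to the remainder.
  leading term 1: no divisor's leading term divides it; move -½ to the remainder.
  remainder ⅔b² - ⅙b - ½ ≠ 0; add g_3 = ⅔b² - ⅙b - ½ to the basis.

The other S-polynomials (S(f_1,g_3), S(f_2,g_3)) all reduce to 0 modulo the current basis, so we have a Gröbner basis.
Inter-reduce: drop elements whose leading term is divisible by another's, tail-reduce, and make monic.
Reduced Gröbner basis: {a, b² - ¼b - ¾}.

Buchberger on the second generating set:
h_1 = -75a - 48b² + 12b + 36, LT = a.
h_2 = 4, LT = 1.

The S-polynomials (S(h_1,h_2)) all reduce to 0 modulo the current basis, so we have a Gröbner basis.
Inter-reduce: drop elements whose leading term is divisible by another's, tail-reduce, and make monic.
Reduced Gröbner basis: {1}.

Since the reduced bases disagree, the two ideals are not the same.

No, the ideals differ.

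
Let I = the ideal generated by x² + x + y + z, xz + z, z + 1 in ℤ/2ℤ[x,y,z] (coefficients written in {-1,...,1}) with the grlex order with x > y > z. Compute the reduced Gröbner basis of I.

G = {x + 1, y + 1, z + 1}

f_1 = x² + x + y + z, LT = x².
f_2 = xz + z, LT = xz.
f_3 = z + 1, LT = z.

S(f_1,f_2): lcm = x²z. S = yz + z².
  leading term yz: subtract (y)·f_3 from yz + z² → z² + y
  leading term z²: subtract (z)·f_3 from z² + y → y + z
  leading term y: no divisor's leading term divides it; move y to the remainder.
  leading term z: subtract (1)·f_3 from z → 1
  leading term 1: no divisor's leading term divides it; move 1 to the remainder.
  remainder y + 1 ≠ 0; add g_4 = y + 1 to the basis.

S(f_2,f_3): lcm = xz. S = x + z.
  leading term x: no divisor's leading term divides it; move x to the remainder.
  leading term z: subtract (1)·f_3 from z → 1
  leading term 1: no divisor's leading term divides it; move 1 to the remainder.
  remainder x + 1 ≠ 0; add g_5 = x + 1 to the basis.

The other S-polynomials (S(f_1,f_3), S(f_1,g_4), S(f_2,g_4), S(f_3,g_4), S(f_1,g_5), S(f_2,g_5), S(f_3,g_5), S(g_4,g_5)) all reduce to 0 modulo the current basis, so we have a Gröbner basis.
Inter-reduce: drop elements whose leading term is divisible by another's, tail-reduce, and make monic.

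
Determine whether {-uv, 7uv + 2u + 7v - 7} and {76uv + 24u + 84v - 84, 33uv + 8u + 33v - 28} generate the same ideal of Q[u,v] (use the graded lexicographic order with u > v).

No, the ideals differ.

For a fixed monomial order, each ideal has a unique reduced Gröbner basis; comparing bases decides equality.
Buchberger on the first generating set:
f_1 = -uv, LT = uv.
f_2 = 7uv + 2u + 7v - 7, LT = uv.

S(f_1,f_2): lcm = uv. S = -\tfrac{2}{7}u - v + 1.
  reduce S modulo (f_1, f_2):
  remainder -\tfrac{2}{7}u - v + 1 ≠ 0; add g_3 = -\tfrac{2}{7}u - v + 1 to the basis.

S(f_1,g_3): lcm = uv. S = -\tfrac{7}{2}v^{2} + \tfrac{7}{2}v.
  reduce S modulo (f_1, f_2, g_3):
  remainder -\tfrac{7}{2}v^{2} + \tfrac{7}{2}v ≠ 0; add g_4 = -\tfrac{7}{2}v^{2} + \tfrac{7}{2}v to the basis.

The other S-polynomials (S(f_2,g_3), S(f_1,g_4), S(f_2,g_4), S(g_3,g_4)) all reduce to 0 modulo the current basis, so we have a Gröbner basis.
Inter-reduce: drop elements whose leading term is divisible by another's, tail-reduce, and make monic.
Reduced Gröbner basis: {v^{2} - v, u + \tfrac{7}{2}v - \tfrac{7}{2}}.

Buchberger on the second generating set:
h_1 = 76uv + 24u + 84v - 84, LT = uv.
h_2 = 33uv + 8u + 33v - 28, LT = uv.

S(h_1,h_2): lcm = uv. S = \tfrac{46}{627}u + \tfrac{2}{19}v - \tfrac{161}{627}.
  reduce S modulo (h_1, h_2):
  remainder \tfrac{46}{627}u + \tfrac{2}{19}v - \tfrac{161}{627} ≠ 0; add k_3 = \tfrac{46}{627}u + \tfrac{2}{19}v - \tfrac{161}{627} to the basis.

S(h_1,k_3): lcm = uv. S = -\tfrac{33}{23}v^{2} + \tfrac{6}{19}u + \tfrac{175}{38}v - \tfrac{21}{19}.
  reduce S modulo (h_1, h_2, k_3):
  remainder -\tfrac{33}{23}v^{2} + \tfrac{191}{46}v ≠ 0; add k_4 = -\tfrac{33}{23}v^{2} + \tfrac{191}{46}v to the basis.

The other S-polynomials (S(h_2,k_3), S(h_1,k_4), S(h_2,k_4), S(k_3,k_4)) all reduce to 0 modulo the current basis, so we have a Gröbner basis.
Inter-reduce: drop elements whose leading term is divisible by another's, tail-reduce, and make monic.
Reduced Gröbner basis: {v^{2} - \tfrac{191}{66}v, u + \tfrac{33}{23}v - \tfrac{7}{2}}.

The bases are distinct; the ideals are different.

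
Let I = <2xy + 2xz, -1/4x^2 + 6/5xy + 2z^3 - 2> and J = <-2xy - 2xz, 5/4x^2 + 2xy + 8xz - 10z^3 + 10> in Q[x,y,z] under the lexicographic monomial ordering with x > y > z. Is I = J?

Yes, the ideals are equal.

Two ideals are equal iff their reduced Gröbner bases coincide (the reduced basis is unique for a fixed ordering).
Buchberger on the first generating set:
f_1 = 2xy + 2xz, LT = xy.
f_2 = -1/4x^2 + 6/5xy + 2z^3 - 2, LT = x^2.

S(f_1,f_2): lcm = x^2y. S = x^2z + 24/5xy^2 + 8yz^3 - 8y.
  reduce S modulo (f_1, f_2):
  remainder 8yz^3 - 8y + 8z^4 - 8z ≠ 0; add g_3 = 8yz^3 - 8y + 8z^4 - 8z to the basis.

The other S-polynomials (S(f_1,g_3), S(f_2,g_3)) all reduce to 0 modulo the current basis, so we have a Gröbner basis.
Inter-reduce: drop elements whose leading term is divisible by another's, tail-reduce, and make monic.
Reduced Gröbner basis: {x^2 + 24/5xz - 8z^3 + 8, xy + xz, yz^3 - y + z^4 - z}.

Buchberger on the second generating set:
h_1 = -2xy - 2xz, LT = xy.
h_2 = 5/4x^2 + 2xy + 8xz - 10z^3 + 10, LT = x^2.

S(h_1,h_2): lcm = x^2y. S = x^2z - 8/5xy^2 - 32/5xyz + 8yz^3 - 8y.
  reduce S modulo (h_1, h_2):
  remainder 8yz^3 - 8y + 8z^4 - 8z ≠ 0; add k_3 = 8yz^3 - 8y + 8z^4 - 8z to the basis.

The other S-polynomials (S(h_1,k_3), S(h_2,k_3)) all reduce to 0 modulo the current basis, so we have a Gröbner basis.
Inter-reduce: drop elements whose leading term is divisible by another's, tail-reduce, and make monic.
Reduced Gröbner basis: {x^2 + 24/5xz - 8z^3 + 8, xy + xz, yz^3 - y + z^4 - z}.

Same reduced basis, so the two generating sets span the same ideal.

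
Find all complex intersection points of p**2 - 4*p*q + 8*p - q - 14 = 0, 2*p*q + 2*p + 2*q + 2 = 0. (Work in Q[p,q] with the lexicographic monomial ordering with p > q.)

{(-13, -1), (1, -1), (-1, 7)}

Compute a lex Gröbner basis by Buchberger's algorithm.
f_1 = p**2 - 4*p*q + 8*p - q - 14, LT = p**2.
f_2 = 2*p*q + 2*p + 2*q + 2, LT = p*q.

S(f_1,f_2): lcm = p**2*q. S = -p**2 - 4*p*q**2 + 7*p*q - p - q**2 - 14*q.
  leading term p**2: subtract (-1)·f_1 from -p**2 - 4*p*q**2 + 7*p*q - p - q**2 - 14*q → -4*p*q**2 + 3*p*q + 7*p - q**2 - 15*q - 14
  leading term p*q**2: subtract (-2*q)·f_2 from -4*p*q**2 + 3*p*q + 7*p - q**2 - 15*q - 14 → 7*p*q + 7*p + 3*q**2 - 11*q - 14
  leading term p*q: subtract (7/2)·f_2 from 7*p*q + 7*p + 3*q**2 - 11*q - 14 → 3*q**2 - 18*q - 21
  leading term q**2: no divisor's leading term divides it; move 3*q**2 to the remainder.
  leading term q: no divisor's leading term divides it; move -18*q to the remainder.
  leading term 1: no divisor's leading term divides it; move -21 to the remainder.
  remainder 3*q**2 - 18*q - 21 ≠ 0; add h_3 = 3*q**2 - 18*q - 21 to the basis.

The other S-polynomials (S(f_1,h_3), S(f_2,h_3)) all reduce to 0 modulo the current basis, so we have a Gröbner basis.
Inter-reduce: drop elements whose leading term is divisible by another's, tail-reduce, and make monic.
Reduced Gröbner basis: {p**2 + 12*p + 3*q - 10, p*q + p + q + 1, q**2 - 6*q - 7}.

The lex basis is triangular: the last element involves only q. Solving q**2 - 6*q - 7 = 0 gives q ∈ {-1, 7}; substituting each value into the earlier elements determines the remaining variables.
  q = -1: the earlier basis element becomes p**2 + 12*p - 13 = 0, giving p = -13, 1 — points (-13, -1), (1, -1).
  q = 7: the earlier basis elements become p**2 + 12*p + 11 = 0; 8*p + 8 = 0, giving p = -1 — point (-1, 7).
Check: every point annihilates each of the original generators.
A lex Gröbner basis triangularizes the system, enabling back-substitution.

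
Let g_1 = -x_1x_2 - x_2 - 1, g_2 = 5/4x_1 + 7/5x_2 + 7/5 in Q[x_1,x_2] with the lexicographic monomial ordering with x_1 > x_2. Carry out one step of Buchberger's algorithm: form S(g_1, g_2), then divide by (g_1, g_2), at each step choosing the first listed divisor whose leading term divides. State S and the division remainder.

S(g_1, g_2) = -28/25x_2^2 - 3/25x_2 + 1; remainder on division = -28/25x_2^2 - 3/25x_2 + 1.

lcm(LM(g_1), LM(g_2)) = x_1x_2.
S = (lcm/LT(g_1))·g_1 − (lcm/LT(g_2))·g_2 = -28/25x_2^2 - 3/25x_2 + 1.
Reduce S modulo (g_1, g_2) in that order:
  leading term x_2^2: no divisor's leading term divides it; move -28/25x_2^2 to the remainder.
  leading term x_2: no divisor's leading term divides it; move -3/25x_2 to the remainder.
  leading term 1: no divisor's leading term divides it; move 1 to the remainder.
The remainder -28/25x_2^2 - 3/25x_2 + 1 is nonzero, so it would be added as the next basis element.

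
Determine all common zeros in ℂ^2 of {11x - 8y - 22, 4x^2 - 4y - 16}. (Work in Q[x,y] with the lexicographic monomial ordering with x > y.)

{(-5/8, -231/64), (2, 0)}

Compute a lex Gröbner basis by Buchberger's algorithm.
f_1 = 11x - 8y - 22, LT = x.
f_2 = 4x^2 - 4y - 16, LT = x^2.

S(f_1,f_2): lcm = x^2. S = -8/11xy - 2x + y + 4.
  leading term xy: subtract (-8/121y)·f_1 from -8/11xy - 2x + y + 4 → -2x - 64/121y^2 - 5/11y + 4
  leading term x: subtract (-2/11)·f_1 from -2x - 64/121y^2 - 5/11y + 4 → -64/121y^2 - 21/11y
  leading term y^2: no divisor's leading term divides it; move -64/121y^2 to the remainder.
  leading term y: no divisor's leading term divides it; move -21/11y to the remainder.
  remainder -64/121y^2 - 21/11y ≠ 0; add h_3 = -64/121y^2 - 21/11y to the basis.

S(f_1,h_3): leading monomials are coprime, so the S-polynomial reduces to 0 (Buchberger's first criterion).
S(f_2,h_3): leading monomials are coprime, so the S-polynomial reduces to 0 (Buchberger's first criterion).
Every S-polynomial of the final basis reduces to 0, so we have a Gröbner basis.
Inter-reduce: drop elements whose leading term is divisible by another's, tail-reduce, and make monic.
Reduced Gröbner basis: {x - 8/11y - 2, y^2 + 231/64y}.

From the last basis element, y^2 + 231/64y = 0, so y takes values in {-231/64, 0}. Each choice, substituted upward through the basis, yields the corresponding point(s) of the solution set.
  y = -231/64: the earlier basis element becomes x + 5/8 = 0, giving x = -5/8 — point (-5/8, -231/64).
  y = 0: the earlier basis element becomes x - 2 = 0, giving x = 2 — point (2, 0).
Check: every point annihilates each of the original generators.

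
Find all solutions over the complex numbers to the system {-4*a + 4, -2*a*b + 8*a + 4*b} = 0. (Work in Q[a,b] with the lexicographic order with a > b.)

{(1, -4)}

Compute a lex Gröbner basis by Buchberger's algorithm.
f_1 = -4*a + 4, LT = a.
f_2 = -2*a*b + 8*a + 4*b, LT = a*b.

S(f_1,f_2): lcm = a*b. S = 4*a + b.
  leading term a: subtract (-1)·f_1 from 4*a + b → b + 4
  leading term b: no divisor's leading term divides it; move b to the remainder.
  leading term 1: no divisor's leading term divides it; move 4 to the remainder.
  remainder b + 4 ≠ 0; add h_3 = b + 4 to the basis.

The other S-polynomials (S(f_1,h_3), S(f_2,h_3)) all reduce to 0 modulo the current basis, so we have a Gröbner basis.
Inter-reduce: drop elements whose leading term is divisible by another's, tail-reduce, and make monic.
Reduced Gröbner basis: {a - 1, b + 4}.

The lex basis is triangular: the last element involves only b. Solving b + 4 = 0 gives b ∈ {-4}; substituting each value into the earlier elements determines the remaining variables.
  b = -4: the earlier basis element becomes a - 1 = 0, giving a = 1 — point (1, -4).
Each listed point satisfies every original equation (direct substitution).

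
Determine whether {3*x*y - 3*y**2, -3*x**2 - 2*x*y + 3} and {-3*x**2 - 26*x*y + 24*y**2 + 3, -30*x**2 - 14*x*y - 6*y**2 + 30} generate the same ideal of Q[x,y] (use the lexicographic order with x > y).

Yes, the ideals are equal.

For a fixed monomial order, each ideal has a unique reduced Gröbner basis; comparing bases decides equality.
Buchberger on the first generating set:
f_1 = 3*x*y - 3*y**2, LT = x*y.
f_2 = -3*x**2 - 2*x*y + 3, LT = x**2.

S(f_1,f_2): lcm = x**2*y. S = -5/3*x*y**2 + y.
  leading term x*y**2: subtract (-5/9*y)·f_1 from -5/3*x*y**2 + y → -5/3*y**3 + y
  leading term y**3: no divisor's leading term divides it; move -5/3*y**3 to the remainder.
  leading term y: no divisor's leading term divides it; move y to the remainder.
  remainder -5/3*y**3 + y ≠ 0; add g_3 = -5/3*y**3 + y to the basis.

S(f_1,g_3): lcm = x*y**3. S = 3/5*x*y - y**4.
  leading term x*y: subtract (1/5)·f_1 from 3/5*x*y - y**4 → -y**4 + 3/5*y**2
  leading term y**4: subtract (3/5*y)·g_3 from -y**4 + 3/5*y**2 → 0
  remainder 0.

S(f_2,g_3): leading monomials are coprime, so the S-polynomial reduces to 0 (Buchberger's first criterion).
Every S-polynomial of the final basis reduces to 0, so we have a Gröbner basis.
Inter-reduce: drop elements whose leading term is divisible by another's, tail-reduce, and make monic.
Reduced Gröbner basis: {x**2 + 2/3*y**2 - 1, x*y - y**2, y**3 - 3/5*y}.

Buchberger on the second generating set:
h_1 = -3*x**2 - 26*x*y + 24*y**2 + 3, LT = x**2.
h_2 = -30*x**2 - 14*x*y - 6*y**2 + 30, LT = x**2.

S(h_1,h_2): lcm = x**2. S = 41/5*x*y - 41/5*y**2.
  leading term x*y: no divisor's leading term divides it; move 41/5*x*y to the remainder.
  leading term y**2: no divisor's leading term divides it; move -41/5*y**2 to the remainder.
  remainder 41/5*x*y - 41/5*y**2 ≠ 0; add k_3 = 41/5*x*y - 41/5*y**2 to the basis.

S(h_1,k_3): lcm = x**2*y. S = 29/3*x*y**2 - 8*y**3 - y.
  leading term x*y**2: subtract (145/123*y)·k_3 from 29/3*x*y**2 - 8*y**3 - y → 5/3*y**3 - y
  leading term y**3: no divisor's leading term divides it; move 5/3*y**3 to the remainder.
  leading term y: no divisor's leading term divides it; move -y to the remainder.
  remainder 5/3*y**3 - y ≠ 0; add k_4 = 5/3*y**3 - y to the basis.

S(h_2,k_3): lcm = x**2*y. S = 22/15*x*y**2 + 1/5*y**3 - y.
  leading term x*y**2: subtract (22/123*y)·k_3 from 22/15*x*y**2 + 1/5*y**3 - y → 5/3*y**3 - y
  leading term y**3: subtract (1)·k_4 from 5/3*y**3 - y → 0
  remainder 0.

S(h_1,k_4): leading monomials are coprime, so the S-polynomial reduces to 0 (Buchberger's first criterion).
S(h_2,k_4): leading monomials are coprime, so the S-polynomial reduces to 0 (Buchberger's first criterion).
S(k_3,k_4): lcm = x*y**3. S = 3/5*x*y - y**4.
  leading term x*y: subtract (3/41)·k_3 from 3/5*x*y - y**4 → -y**4 + 3/5*y**2
  leading term y**4: subtract (-3/5*y)·k_4 from -y**4 + 3/5*y**2 → 0
  remainder 0.

Every S-polynomial of the final basis reduces to 0, so we have a Gröbner basis.
Inter-reduce: drop elements whose leading term is divisible by another's, tail-reduce, and make monic.
Reduced Gröbner basis: {x**2 + 2/3*y**2 - 1, x*y - y**2, y**3 - 3/5*y}.

Same reduced basis, so the two generating sets span the same ideal.
The choice of monomial ordering does not affect the verdict — as long as both bases are computed under the same ordering, their equality decides ideal equality.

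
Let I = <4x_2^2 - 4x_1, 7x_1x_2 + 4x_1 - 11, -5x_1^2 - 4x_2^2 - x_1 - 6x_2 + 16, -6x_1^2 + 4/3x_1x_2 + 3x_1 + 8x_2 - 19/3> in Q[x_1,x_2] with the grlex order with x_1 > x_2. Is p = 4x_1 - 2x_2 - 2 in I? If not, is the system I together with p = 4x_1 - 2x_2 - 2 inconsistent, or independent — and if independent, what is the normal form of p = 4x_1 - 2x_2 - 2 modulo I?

4x_1 - 2x_2 - 2 lies in I (it reduces to 0).

First compute the reduced Gröbner basis of I by Buchberger's algorithm.
f_1 = 4x_2^2 - 4x_1, LT = x_2^2.
f_2 = 7x_1x_2 + 4x_1 - 11, LT = x_1x_2.
f_3 = -5x_1^2 - 4x_2^2 - x_1 - 6x_2 + 16, LT = x_1^2.
f_4 = -6x_1^2 + 4/3x_1x_2 + 3x_1 + 8x_2 - 19/3, LT = x_1^2.

S(f_1,f_2): lcm = x_1x_2^2. S = -x_1^2 - 4/7x_1x_2 + 11/7x_2.
  reduce S modulo (f_1, f_2, f_3, f_4):
  remainder 65/49x_1 + 97/35x_2 - 1004/245 ≠ 0; add h_5 = 65/49x_1 + 97/35x_2 - 1004/245 to the basis.

S(f_2,f_3): lcm = x_1^2x_2. S = -4/5x_2^3 + 4/7x_1^2 - 1/5x_1x_2 - 6/5x_2^2 - 11/7x_1 + 16/5x_2.
  reduce S modulo (f_1, f_2, f_3, f_4, h_5):
  remainder 94463/11375x_2 - 94463/11375 ≠ 0; add h_6 = 94463/11375x_2 - 94463/11375 to the basis.

The other S-polynomials (S(f_1,f_3), S(f_1,f_4), S(f_2,f_4), S(f_3,f_4), S(f_1,h_5), S(f_2,h_5), S(f_3,h_5), S(f_4,h_5), S(f_1,h_6), S(f_2,h_6), S(f_3,h_6), S(f_4,h_6), S(h_5,h_6)) all reduce to 0 modulo the current basis, so we have a Gröbner basis.
Inter-reduce: drop elements whose leading term is divisible by another's, tail-reduce, and make monic.
Reduced Gröbner basis: {x_1 - 1, x_2 - 1}.
Label its elements g_1 = x_1 - 1, g_2 = x_2 - 1.

Reduce p = 4x_1 - 2x_2 - 2 modulo G:
  leading term x_1: subtract (4)·g_1 from 4x_1 - 2x_2 - 2 → -2x_2 + 2
  leading term x_2: subtract (-2)·g_2 from -2x_2 + 2 → 0
  normal form = 0.
Since the normal form is 0, p ∈ I.

The remainder on division by a Gröbner basis is unique — it is the normal form.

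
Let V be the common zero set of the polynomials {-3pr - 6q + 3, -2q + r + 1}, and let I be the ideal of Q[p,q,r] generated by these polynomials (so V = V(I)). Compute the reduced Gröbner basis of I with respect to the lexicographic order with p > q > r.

Buchberger's algorithm terminates because the ascending chain of leading-term ideals stabilizes.

f_1 = -3pr - 6q + 3, LT = pr.
f_2 = -2q + r + 1, LT = q.

The S-polynomials (S(f_1,f_2)) all reduce to 0 modulo the current basis, so we have a Gröbner basis.

G = {pr + r, q - \tfrac{1}{2}r - \tfrac{1}{2}}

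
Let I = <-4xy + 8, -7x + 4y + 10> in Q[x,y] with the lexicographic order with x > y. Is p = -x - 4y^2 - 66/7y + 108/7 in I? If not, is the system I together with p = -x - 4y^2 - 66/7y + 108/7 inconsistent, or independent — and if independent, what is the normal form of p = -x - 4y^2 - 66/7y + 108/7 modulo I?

-x - 4y^2 - 66/7y + 108/7 lies in I (it reduces to 0).

First compute the reduced Gröbner basis of I by Buchberger's algorithm.
f_1 = -4xy + 8, LT = xy.
f_2 = -7x + 4y + 10, LT = x.

S(f_1,f_2): lcm = xy. S = 4/7y^2 + 10/7y - 2.
  reduce S modulo (f_1, f_2):
  remainder 4/7y^2 + 10/7y - 2 ≠ 0; add h_3 = 4/7y^2 + 10/7y - 2 to the basis.

The other S-polynomials (S(f_1,h_3), S(f_2,h_3)) all reduce to 0 modulo the current basis, so we have a Gröbner basis.
Inter-reduce: drop elements whose leading term is divisible by another's, tail-reduce, and make monic.
Reduced Gröbner basis: {x - 4/7y - 10/7, y^2 + 5/2y - 7/2}.
Label its elements g_1 = x - 4/7y - 10/7, g_2 = y^2 + 5/2y - 7/2.

Reduce p = -x - 4y^2 - 66/7y + 108/7 modulo G:
  leading term x: subtract (-1)·g_1 from -x - 4y^2 - 66/7y + 108/7 → -4y^2 - 10y + 14
  leading term y^2: subtract (-4)·g_2 from -4y^2 - 10y + 14 → 0
  normal form = 0.
Since the normal form is 0, p ∈ I.

The remainder on division by a Gröbner basis is unique — it is the normal form.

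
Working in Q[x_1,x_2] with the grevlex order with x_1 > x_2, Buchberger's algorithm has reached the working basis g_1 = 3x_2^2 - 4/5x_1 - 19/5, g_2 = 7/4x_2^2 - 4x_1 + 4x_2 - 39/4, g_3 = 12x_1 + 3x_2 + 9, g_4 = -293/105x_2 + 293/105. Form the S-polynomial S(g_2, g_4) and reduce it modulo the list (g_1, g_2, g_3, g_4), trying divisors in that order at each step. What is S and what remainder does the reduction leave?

S(g_2, g_4) = -16/7x_1 + 23/7x_2 - 39/7; remainder on division = 0.

lcm(LM(g_2), LM(g_4)) = x_2^2.
S = (lcm/LT(g_2))·g_2 − (lcm/LT(g_4))·g_4 = -16/7x_1 + 23/7x_2 - 39/7.
Reduce S modulo (g_1, g_2, g_3, g_4) in that order:
  leading term x_1: subtract (-4/21)·g_3 from -16/7x_1 + 23/7x_2 - 39/7 → 27/7x_2 - 27/7
  leading term x_2: subtract (-405/293)·g_4 from 27/7x_2 - 27/7 → 0
The remainder is 0, so this S-polynomial contributes no new basis element.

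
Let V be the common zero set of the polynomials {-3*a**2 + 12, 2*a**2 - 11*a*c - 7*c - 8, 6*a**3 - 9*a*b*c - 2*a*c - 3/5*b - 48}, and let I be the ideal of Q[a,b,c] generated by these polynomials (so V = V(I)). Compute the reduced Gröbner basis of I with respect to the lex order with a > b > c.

G = {a - 1/40*b - 2, b**2 + 160*b, c}

f_1 = -3*a**2 + 12, LT = a**2.
f_2 = 2*a**2 - 11*a*c - 7*c - 8, LT = a**2.
f_3 = 6*a**3 - 9*a*b*c - 2*a*c - 3/5*b - 48, LT = a**3.

S(f_1,f_2): lcm = a**2. S = 11/2*a*c + 7/2*c.
  reduce S modulo (f_1, f_2, f_3):
  remainder 11/2*a*c + 7/2*c ≠ 0; add g_4 = 11/2*a*c + 7/2*c to the basis.

S(f_1,f_3): lcm = a**3. S = 3/2*a*b*c + 1/3*a*c - 4*a + 1/10*b + 8.
  reduce S modulo (f_1, f_2, f_3, g_4):
  remainder -4*a - 21/22*b*c + 1/10*b - 7/33*c + 8 ≠ 0; add g_5 = -4*a - 21/22*b*c + 1/10*b - 7/33*c + 8 to the basis.

S(f_2,f_3): lcm = a**3. S = -11/2*a**2*c + 3/2*a*b*c - 19/6*a*c - 4*a + 1/10*b + 8.
  reduce S modulo (f_1, f_2, f_3, g_4, g_5):
  remainder -435/22*c ≠ 0; add g_6 = -435/22*c to the basis.

S(f_1,g_5): lcm = a**2. S = -21/88*a*b*c + 1/40*a*b - 7/132*a*c + 2*a - 4.
  reduce S modulo (f_1, f_2, f_3, g_4, g_5, g_6):
  remainder 1/1600*b**2 + 1/10*b ≠ 0; add g_7 = 1/1600*b**2 + 1/10*b to the basis.

The other S-polynomials (S(f_1,g_4), S(f_2,g_4), S(f_3,g_4), S(f_2,g_5), S(f_3,g_5), S(g_4,g_5), S(f_1,g_6), S(f_2,g_6), S(f_3,g_6), S(g_4,g_6), S(g_5,g_6), S(f_1,g_7), S(f_2,g_7), S(f_3,g_7), S(g_4,g_7), S(g_5,g_7), S(g_6,g_7)) all reduce to 0 modulo the current basis, so we have a Gröbner basis.
Inter-reduce: drop elements whose leading term is divisible by another's, tail-reduce, and make monic.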